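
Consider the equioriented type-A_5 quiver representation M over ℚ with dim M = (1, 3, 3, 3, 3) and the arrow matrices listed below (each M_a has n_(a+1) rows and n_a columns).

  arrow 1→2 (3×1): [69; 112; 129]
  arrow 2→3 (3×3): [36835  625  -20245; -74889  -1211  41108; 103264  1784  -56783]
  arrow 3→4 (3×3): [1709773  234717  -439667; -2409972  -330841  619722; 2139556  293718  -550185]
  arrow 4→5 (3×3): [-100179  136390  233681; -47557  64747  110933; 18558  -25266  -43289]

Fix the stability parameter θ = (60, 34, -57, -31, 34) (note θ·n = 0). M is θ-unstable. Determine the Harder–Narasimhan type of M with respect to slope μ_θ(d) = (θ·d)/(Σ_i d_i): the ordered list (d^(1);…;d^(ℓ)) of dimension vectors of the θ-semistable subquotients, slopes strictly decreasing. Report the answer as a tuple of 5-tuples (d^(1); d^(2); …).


Via rank(M_{q-1}∘⋯∘M_p): M ≅ I[1,5], I[2,2], I[2,5], I[3,5].
μ_θ-semistable layers: μ^(1)=34; μ^(2)=3/2; μ^(3)=-18; μ^(4)=-31; μ^(5)=-57

((0, 1, 0, 0, 3); (1, 1, 1, 1, 0); (0, 1, 1, 1, 0); (0, 0, 0, 1, 0); (0, 0, 1, 0, 0))


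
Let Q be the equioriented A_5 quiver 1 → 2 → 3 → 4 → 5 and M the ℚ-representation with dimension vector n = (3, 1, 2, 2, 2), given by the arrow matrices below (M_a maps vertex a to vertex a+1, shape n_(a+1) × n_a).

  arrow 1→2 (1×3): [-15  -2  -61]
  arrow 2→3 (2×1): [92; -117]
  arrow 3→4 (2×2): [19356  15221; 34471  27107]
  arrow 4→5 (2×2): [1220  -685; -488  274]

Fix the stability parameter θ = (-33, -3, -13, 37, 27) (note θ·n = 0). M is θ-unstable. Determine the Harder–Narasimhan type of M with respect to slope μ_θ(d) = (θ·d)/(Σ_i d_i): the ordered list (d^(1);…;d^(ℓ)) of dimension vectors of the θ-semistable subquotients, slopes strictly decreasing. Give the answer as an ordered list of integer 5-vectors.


Barcode: M ≅ I[1,1]^2, I[1,5], I[3,4], I[5,5]. HN layers by μ_θ (6 steps, strictly decreasing):
  μ^(1)=37; μ^(2)=32; μ^(3)=27; μ^(4)=-8; μ^(5)=-13; μ^(6)=-33

((0, 0, 0, 1, 0); (0, 0, 0, 1, 1); (0, 0, 0, 0, 1); (0, 1, 1, 0, 0); (0, 0, 1, 0, 0); (3, 0, 0, 0, 0))


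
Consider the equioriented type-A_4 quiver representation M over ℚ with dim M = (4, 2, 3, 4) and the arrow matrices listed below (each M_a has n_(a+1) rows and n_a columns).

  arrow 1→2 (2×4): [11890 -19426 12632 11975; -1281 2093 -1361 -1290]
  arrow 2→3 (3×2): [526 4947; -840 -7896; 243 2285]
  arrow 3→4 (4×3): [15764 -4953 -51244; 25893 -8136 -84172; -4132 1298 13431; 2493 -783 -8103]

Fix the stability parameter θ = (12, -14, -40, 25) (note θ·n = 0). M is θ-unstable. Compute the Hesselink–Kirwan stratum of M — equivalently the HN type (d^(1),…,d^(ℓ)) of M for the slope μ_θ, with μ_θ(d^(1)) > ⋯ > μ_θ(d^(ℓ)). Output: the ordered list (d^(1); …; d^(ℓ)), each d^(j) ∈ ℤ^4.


Via rank(M_{q-1}∘⋯∘M_p): M ≅ I[1,1]^2, I[1,4]^2, I[3,4], I[4,4].
μ_θ-semistable layers: μ^(1)=25; μ^(2)=12; μ^(3)=-14; μ^(4)=-40

((0, 0, 0, 4); (2, 0, 0, 0); (2, 2, 2, 0); (0, 0, 1, 0))


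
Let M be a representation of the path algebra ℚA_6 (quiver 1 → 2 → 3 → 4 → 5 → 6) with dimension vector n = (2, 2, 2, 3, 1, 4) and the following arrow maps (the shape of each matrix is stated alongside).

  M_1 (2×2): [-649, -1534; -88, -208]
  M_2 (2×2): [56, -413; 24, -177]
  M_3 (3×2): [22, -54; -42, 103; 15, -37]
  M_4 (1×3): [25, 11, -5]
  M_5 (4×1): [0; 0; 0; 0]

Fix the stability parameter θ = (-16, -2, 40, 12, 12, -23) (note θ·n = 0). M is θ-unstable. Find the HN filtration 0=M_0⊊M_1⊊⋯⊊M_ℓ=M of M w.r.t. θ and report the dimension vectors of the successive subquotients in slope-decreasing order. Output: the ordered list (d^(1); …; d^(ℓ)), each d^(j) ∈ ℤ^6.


Via rank(M_{q-1}∘⋯∘M_p): M ≅ I[1,1], I[1,2], I[2,5], I[3,4], I[4,4], I[6,6]^4.
μ_θ-semistable layers: μ^(1)=26; μ^(2)=64/3; μ^(3)=12; μ^(4)=-2; μ^(5)=-16; μ^(6)=-23

((0, 0, 1, 1, 0, 0); (0, 0, 1, 1, 1, 0); (0, 0, 0, 1, 0, 0); (0, 2, 0, 0, 0, 0); (2, 0, 0, 0, 0, 0); (0, 0, 0, 0, 0, 4))


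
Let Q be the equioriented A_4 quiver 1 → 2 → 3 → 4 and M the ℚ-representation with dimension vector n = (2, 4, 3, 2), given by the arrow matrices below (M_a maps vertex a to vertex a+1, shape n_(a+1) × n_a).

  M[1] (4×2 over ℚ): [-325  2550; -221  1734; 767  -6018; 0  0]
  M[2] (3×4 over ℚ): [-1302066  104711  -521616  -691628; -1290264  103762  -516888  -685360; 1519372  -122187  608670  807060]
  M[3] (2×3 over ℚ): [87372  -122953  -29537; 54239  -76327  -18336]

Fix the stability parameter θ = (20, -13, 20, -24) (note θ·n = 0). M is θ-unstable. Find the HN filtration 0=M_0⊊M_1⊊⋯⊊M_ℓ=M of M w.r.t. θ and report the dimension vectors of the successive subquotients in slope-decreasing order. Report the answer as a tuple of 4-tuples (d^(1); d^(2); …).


Interval decomposition of M: I[1,1], I[1,4], I[2,2], I[2,3], I[2,4].
HN type (ℓ=4): μ^(1)=20; μ^(2)=3/4; μ^(3)=-2; μ^(4)=-13

((1, 0, 1, 0); (1, 1, 1, 1); (0, 0, 1, 1); (0, 3, 0, 0))


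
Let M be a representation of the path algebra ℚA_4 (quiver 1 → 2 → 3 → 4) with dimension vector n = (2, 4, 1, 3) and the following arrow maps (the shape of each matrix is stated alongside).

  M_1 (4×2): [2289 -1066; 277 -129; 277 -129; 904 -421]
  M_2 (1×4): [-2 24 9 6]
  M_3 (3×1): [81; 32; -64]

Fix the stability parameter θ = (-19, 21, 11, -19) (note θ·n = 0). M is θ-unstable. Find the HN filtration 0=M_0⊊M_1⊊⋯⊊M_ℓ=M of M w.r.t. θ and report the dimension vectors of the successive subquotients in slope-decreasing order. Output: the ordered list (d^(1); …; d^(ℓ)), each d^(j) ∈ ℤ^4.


Barcode: M ≅ I[1,2], I[1,4], I[2,2]^2, I[4,4]^2. HN layers by μ_θ (3 steps, strictly decreasing):
  μ^(1)=21; μ^(2)=13/3; μ^(3)=-19

((0, 3, 0, 0); (0, 1, 1, 1); (2, 0, 0, 2))


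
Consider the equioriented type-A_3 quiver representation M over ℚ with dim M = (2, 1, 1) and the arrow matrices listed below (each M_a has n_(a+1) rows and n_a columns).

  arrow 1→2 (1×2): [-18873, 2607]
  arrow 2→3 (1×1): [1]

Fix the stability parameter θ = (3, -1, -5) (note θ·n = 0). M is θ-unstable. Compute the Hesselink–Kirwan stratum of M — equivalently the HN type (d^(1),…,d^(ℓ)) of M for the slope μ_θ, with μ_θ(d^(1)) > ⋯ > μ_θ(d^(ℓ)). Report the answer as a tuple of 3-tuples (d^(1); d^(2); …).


Barcode: M ≅ I[1,1], I[1,3]. HN layers by μ_θ (2 steps, strictly decreasing):
  μ^(1)=3; μ^(2)=-1

((1, 0, 0); (1, 1, 1))


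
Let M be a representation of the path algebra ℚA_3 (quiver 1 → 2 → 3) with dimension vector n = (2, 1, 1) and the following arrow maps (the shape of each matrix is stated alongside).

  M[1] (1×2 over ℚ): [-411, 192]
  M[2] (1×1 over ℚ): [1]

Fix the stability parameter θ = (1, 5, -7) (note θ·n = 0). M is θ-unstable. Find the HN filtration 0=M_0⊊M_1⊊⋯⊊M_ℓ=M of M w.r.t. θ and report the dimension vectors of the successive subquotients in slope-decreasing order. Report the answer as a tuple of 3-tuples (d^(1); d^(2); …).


Barcode: M ≅ I[1,1], I[1,3]. HN layers by μ_θ (2 steps, strictly decreasing):
  μ^(1)=1; μ^(2)=-1/3

((1, 0, 0); (1, 1, 1))


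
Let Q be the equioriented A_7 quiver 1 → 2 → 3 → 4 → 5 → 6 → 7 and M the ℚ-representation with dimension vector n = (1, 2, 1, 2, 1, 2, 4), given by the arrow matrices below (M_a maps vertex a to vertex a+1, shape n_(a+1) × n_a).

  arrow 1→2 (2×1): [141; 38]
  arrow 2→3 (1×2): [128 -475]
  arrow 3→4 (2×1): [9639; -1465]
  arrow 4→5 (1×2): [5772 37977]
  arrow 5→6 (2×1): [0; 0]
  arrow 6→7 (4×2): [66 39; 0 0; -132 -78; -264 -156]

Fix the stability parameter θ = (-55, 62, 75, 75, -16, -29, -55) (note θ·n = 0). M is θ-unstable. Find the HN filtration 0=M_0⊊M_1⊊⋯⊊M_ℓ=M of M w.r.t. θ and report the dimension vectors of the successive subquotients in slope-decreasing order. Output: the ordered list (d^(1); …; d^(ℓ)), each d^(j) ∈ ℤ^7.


Barcode: M ≅ I[1,5], I[2,2], I[4,4], I[6,6], I[6,7], I[7,7]^3. HN layers by μ_θ (6 steps, strictly decreasing):
  μ^(1)=75; μ^(2)=62; μ^(3)=49; μ^(4)=-29; μ^(5)=-42; μ^(6)=-55

((0, 0, 0, 1, 0, 0, 0); (0, 1, 0, 0, 0, 0, 0); (0, 1, 1, 1, 1, 0, 0); (0, 0, 0, 0, 0, 1, 0); (0, 0, 0, 0, 0, 1, 1); (1, 0, 0, 0, 0, 0, 3))


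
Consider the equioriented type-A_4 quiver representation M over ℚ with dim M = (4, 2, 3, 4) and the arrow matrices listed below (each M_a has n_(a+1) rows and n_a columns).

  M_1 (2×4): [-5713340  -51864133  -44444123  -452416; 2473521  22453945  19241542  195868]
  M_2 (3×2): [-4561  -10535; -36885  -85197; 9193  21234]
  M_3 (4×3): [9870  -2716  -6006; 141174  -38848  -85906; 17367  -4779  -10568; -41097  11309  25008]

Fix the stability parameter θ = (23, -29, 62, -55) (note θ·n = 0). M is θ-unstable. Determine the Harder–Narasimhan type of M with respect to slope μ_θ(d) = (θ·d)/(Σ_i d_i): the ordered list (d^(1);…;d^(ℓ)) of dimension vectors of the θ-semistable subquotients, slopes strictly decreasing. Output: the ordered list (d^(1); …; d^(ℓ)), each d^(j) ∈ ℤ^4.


Barcode: M ≅ I[1,1]^2, I[1,3], I[1,4], I[3,4], I[4,4]^2. HN layers by μ_θ (5 steps, strictly decreasing):
  μ^(1)=62; μ^(2)=23; μ^(3)=7/2; μ^(4)=-3; μ^(5)=-55

((0, 0, 1, 0); (2, 0, 0, 0); (0, 0, 2, 2); (2, 2, 0, 0); (0, 0, 0, 2))


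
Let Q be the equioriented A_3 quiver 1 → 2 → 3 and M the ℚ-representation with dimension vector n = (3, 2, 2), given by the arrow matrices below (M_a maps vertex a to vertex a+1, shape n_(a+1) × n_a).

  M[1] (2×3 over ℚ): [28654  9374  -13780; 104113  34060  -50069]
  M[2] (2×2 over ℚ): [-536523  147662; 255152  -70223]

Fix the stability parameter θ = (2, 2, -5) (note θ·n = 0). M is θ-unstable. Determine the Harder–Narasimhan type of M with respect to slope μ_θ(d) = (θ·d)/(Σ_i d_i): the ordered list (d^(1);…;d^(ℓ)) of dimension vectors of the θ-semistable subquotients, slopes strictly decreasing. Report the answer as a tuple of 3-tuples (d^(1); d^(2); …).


Via rank(M_{q-1}∘⋯∘M_p): M ≅ I[1,1], I[1,3]^2.
μ_θ-semistable layers: μ^(1)=2; μ^(2)=-1/3

((1, 0, 0); (2, 2, 2))


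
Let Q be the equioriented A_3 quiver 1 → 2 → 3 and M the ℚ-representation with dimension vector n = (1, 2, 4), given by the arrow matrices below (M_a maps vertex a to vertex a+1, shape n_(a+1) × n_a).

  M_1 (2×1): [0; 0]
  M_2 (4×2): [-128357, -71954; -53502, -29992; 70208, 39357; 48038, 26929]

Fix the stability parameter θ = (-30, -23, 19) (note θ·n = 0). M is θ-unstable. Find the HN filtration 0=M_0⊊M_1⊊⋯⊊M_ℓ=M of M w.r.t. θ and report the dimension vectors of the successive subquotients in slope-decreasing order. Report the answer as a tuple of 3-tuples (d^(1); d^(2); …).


Barcode: M ≅ I[1,1], I[2,3]^2, I[3,3]^2. HN layers by μ_θ (3 steps, strictly decreasing):
  μ^(1)=19; μ^(2)=-23; μ^(3)=-30

((0, 0, 4); (0, 2, 0); (1, 0, 0))


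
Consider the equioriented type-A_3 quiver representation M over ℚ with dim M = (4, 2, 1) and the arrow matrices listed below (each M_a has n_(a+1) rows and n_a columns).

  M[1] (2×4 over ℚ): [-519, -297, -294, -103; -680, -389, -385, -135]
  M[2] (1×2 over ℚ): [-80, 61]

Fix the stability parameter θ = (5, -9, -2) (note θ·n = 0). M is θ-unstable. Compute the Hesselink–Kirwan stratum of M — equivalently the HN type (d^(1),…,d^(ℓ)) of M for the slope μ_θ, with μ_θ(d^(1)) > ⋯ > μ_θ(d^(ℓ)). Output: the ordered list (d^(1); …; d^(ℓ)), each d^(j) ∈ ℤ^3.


Interval decomposition of M: I[1,1]^2, I[1,2], I[1,3].
HN type (ℓ=2): μ^(1)=5; μ^(2)=-2

((2, 0, 0); (2, 2, 1))


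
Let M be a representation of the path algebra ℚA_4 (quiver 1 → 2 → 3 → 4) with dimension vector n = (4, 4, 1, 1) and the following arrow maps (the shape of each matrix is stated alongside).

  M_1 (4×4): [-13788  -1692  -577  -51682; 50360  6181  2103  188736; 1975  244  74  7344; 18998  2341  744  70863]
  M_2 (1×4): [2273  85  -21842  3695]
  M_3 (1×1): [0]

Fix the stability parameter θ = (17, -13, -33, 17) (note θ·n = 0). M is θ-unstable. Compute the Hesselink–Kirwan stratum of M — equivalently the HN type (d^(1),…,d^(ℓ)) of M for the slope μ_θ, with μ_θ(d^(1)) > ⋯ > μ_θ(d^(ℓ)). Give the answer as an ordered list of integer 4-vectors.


Via rank(M_{q-1}∘⋯∘M_p): M ≅ I[1,2]^3, I[1,3], I[4,4].
μ_θ-semistable layers: μ^(1)=17; μ^(2)=2; μ^(3)=-29/3

((0, 0, 0, 1); (3, 3, 0, 0); (1, 1, 1, 0))


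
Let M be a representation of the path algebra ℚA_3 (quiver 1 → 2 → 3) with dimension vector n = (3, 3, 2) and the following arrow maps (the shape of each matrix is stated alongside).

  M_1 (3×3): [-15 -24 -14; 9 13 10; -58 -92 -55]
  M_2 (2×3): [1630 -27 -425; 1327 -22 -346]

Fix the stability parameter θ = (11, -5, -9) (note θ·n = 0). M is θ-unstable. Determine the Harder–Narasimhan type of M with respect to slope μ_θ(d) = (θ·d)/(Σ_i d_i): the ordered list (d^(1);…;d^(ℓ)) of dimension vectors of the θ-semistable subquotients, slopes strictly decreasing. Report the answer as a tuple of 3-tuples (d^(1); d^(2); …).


Interval decomposition of M: I[1,2], I[1,3]^2.
HN type (ℓ=2): μ^(1)=3; μ^(2)=-1

((1, 1, 0); (2, 2, 2))


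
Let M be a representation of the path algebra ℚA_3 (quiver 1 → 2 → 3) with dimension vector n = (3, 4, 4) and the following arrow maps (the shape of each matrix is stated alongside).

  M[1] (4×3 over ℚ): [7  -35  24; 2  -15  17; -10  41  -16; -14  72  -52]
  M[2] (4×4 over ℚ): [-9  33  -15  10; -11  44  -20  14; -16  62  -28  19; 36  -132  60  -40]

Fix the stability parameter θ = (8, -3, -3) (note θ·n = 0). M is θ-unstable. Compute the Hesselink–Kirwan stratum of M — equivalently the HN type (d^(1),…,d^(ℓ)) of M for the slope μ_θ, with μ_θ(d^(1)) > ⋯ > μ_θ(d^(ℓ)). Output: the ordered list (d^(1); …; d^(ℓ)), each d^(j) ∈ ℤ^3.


Barcode: M ≅ I[1,2], I[1,3]^2, I[2,3], I[3,3]. HN layers by μ_θ (3 steps, strictly decreasing):
  μ^(1)=5/2; μ^(2)=2/3; μ^(3)=-3

((1, 1, 0); (2, 2, 2); (0, 1, 2))


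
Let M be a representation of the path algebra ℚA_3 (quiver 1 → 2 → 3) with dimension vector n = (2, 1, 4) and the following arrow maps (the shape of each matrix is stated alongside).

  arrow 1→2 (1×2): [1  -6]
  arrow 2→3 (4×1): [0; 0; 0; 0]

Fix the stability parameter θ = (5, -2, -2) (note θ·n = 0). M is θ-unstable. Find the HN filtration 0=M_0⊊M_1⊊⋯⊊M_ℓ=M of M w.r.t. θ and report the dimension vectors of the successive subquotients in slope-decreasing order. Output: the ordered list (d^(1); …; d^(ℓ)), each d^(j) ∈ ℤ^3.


Via rank(M_{q-1}∘⋯∘M_p): M ≅ I[1,1], I[1,2], I[3,3]^4.
μ_θ-semistable layers: μ^(1)=5; μ^(2)=3/2; μ^(3)=-2

((1, 0, 0); (1, 1, 0); (0, 0, 4))


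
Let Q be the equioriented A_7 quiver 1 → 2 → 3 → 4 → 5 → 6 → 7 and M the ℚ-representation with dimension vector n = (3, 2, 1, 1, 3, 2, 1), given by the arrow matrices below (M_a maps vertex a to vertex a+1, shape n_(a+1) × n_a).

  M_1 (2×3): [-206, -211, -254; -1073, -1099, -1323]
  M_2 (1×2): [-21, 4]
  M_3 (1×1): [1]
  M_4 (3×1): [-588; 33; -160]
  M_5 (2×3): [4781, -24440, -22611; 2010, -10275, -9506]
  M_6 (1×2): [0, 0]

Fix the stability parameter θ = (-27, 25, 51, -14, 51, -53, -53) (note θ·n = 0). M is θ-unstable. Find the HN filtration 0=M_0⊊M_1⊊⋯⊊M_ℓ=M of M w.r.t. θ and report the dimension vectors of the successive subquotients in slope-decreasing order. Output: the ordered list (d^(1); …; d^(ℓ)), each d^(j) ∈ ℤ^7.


Interval decomposition of M: I[1,1], I[1,2], I[1,6], I[5,5], I[5,6], I[7,7].
HN type (ℓ=6): μ^(1)=51; μ^(2)=25; μ^(3)=12; μ^(4)=-1; μ^(5)=-27; μ^(6)=-53

((0, 0, 0, 0, 1, 0, 0); (0, 1, 0, 0, 0, 0, 0); (0, 1, 1, 1, 1, 1, 0); (0, 0, 0, 0, 1, 1, 0); (3, 0, 0, 0, 0, 0, 0); (0, 0, 0, 0, 0, 0, 1))


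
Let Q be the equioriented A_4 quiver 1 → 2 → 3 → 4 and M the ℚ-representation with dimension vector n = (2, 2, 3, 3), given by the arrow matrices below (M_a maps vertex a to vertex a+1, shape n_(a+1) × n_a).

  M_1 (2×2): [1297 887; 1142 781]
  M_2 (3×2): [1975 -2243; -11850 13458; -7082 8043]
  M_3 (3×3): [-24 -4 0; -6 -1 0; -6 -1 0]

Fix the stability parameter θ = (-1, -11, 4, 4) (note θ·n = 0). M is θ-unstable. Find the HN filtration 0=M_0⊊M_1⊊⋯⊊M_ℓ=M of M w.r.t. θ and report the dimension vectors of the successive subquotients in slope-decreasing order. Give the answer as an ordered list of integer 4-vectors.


Barcode: M ≅ I[1,3]^2, I[3,4], I[4,4]^2. HN layers by μ_θ (2 steps, strictly decreasing):
  μ^(1)=4; μ^(2)=-6

((0, 0, 3, 3); (2, 2, 0, 0))


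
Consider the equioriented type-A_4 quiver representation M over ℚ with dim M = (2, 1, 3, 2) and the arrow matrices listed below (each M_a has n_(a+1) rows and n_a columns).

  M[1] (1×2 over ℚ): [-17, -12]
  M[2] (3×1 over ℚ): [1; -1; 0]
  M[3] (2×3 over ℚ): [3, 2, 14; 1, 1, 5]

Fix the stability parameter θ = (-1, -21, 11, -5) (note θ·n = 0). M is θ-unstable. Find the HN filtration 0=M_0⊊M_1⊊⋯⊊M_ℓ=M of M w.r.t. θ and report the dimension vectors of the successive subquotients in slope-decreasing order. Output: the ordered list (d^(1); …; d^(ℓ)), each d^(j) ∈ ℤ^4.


Interval decomposition of M: I[1,1], I[1,4], I[3,3], I[3,4].
HN type (ℓ=4): μ^(1)=11; μ^(2)=3; μ^(3)=-1; μ^(4)=-11

((0, 0, 1, 0); (0, 0, 2, 2); (1, 0, 0, 0); (1, 1, 0, 0))


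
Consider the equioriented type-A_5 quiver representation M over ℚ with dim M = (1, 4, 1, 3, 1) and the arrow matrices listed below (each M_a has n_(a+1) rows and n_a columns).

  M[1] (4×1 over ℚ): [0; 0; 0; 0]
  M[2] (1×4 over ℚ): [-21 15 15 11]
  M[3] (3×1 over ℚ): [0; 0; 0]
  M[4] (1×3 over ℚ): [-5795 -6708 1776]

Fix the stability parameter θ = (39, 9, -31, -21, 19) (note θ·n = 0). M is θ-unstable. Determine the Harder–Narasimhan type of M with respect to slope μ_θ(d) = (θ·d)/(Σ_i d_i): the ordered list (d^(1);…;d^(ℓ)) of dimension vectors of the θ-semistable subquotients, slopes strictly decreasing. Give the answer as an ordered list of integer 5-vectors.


Interval decomposition of M: I[1,1], I[2,2]^3, I[2,3], I[4,4]^2, I[4,5].
HN type (ℓ=5): μ^(1)=39; μ^(2)=19; μ^(3)=9; μ^(4)=-11; μ^(5)=-21

((1, 0, 0, 0, 0); (0, 0, 0, 0, 1); (0, 3, 0, 0, 0); (0, 1, 1, 0, 0); (0, 0, 0, 3, 0))


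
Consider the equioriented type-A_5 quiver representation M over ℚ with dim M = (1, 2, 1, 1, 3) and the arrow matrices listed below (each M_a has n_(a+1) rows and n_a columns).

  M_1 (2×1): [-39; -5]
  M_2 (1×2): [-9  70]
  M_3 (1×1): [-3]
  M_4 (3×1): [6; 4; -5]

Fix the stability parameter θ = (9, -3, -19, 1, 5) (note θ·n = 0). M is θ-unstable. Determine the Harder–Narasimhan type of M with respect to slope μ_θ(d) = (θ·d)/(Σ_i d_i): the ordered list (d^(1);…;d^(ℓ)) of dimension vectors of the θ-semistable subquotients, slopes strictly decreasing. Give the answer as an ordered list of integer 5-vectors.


Interval decomposition of M: I[1,5], I[2,2], I[5,5]^2.
HN type (ℓ=4): μ^(1)=5; μ^(2)=1; μ^(3)=-3; μ^(4)=-13/3

((0, 0, 0, 0, 3); (0, 0, 0, 1, 0); (0, 1, 0, 0, 0); (1, 1, 1, 0, 0))


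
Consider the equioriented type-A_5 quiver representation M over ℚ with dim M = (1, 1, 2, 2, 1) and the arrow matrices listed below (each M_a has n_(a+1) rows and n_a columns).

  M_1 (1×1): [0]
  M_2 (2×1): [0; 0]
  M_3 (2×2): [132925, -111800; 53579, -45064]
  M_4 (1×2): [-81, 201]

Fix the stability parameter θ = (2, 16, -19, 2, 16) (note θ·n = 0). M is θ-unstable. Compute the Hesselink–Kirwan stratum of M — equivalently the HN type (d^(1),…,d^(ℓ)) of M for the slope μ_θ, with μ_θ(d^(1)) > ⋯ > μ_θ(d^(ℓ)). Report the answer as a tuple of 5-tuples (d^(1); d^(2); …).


Barcode: M ≅ I[1,1], I[2,2], I[3,3], I[3,5], I[4,4]. HN layers by μ_θ (3 steps, strictly decreasing):
  μ^(1)=16; μ^(2)=2; μ^(3)=-19

((0, 1, 0, 0, 1); (1, 0, 0, 2, 0); (0, 0, 2, 0, 0))


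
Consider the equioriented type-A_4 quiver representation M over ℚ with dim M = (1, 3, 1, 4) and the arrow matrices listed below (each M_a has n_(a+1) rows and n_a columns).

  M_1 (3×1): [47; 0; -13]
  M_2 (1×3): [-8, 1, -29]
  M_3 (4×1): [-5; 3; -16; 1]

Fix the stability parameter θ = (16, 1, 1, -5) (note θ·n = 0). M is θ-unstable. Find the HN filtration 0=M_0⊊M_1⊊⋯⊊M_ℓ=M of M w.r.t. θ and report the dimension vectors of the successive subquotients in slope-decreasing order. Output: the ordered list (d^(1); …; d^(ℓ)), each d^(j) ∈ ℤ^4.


Interval decomposition of M: I[1,4], I[2,2]^2, I[4,4]^3.
HN type (ℓ=3): μ^(1)=13/4; μ^(2)=1; μ^(3)=-5

((1, 1, 1, 1); (0, 2, 0, 0); (0, 0, 0, 3))


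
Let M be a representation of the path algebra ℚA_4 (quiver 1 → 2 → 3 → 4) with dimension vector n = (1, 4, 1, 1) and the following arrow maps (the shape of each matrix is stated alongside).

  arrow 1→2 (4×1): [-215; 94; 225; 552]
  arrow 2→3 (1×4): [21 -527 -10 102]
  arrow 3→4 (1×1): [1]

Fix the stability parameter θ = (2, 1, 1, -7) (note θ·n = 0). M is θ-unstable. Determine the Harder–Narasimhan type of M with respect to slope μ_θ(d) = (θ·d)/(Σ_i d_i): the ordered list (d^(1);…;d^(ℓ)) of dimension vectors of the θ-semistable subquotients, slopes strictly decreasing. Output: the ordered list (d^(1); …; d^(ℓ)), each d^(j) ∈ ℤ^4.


Interval decomposition of M: I[1,4], I[2,2]^3.
HN type (ℓ=2): μ^(1)=1; μ^(2)=-3/4

((0, 3, 0, 0); (1, 1, 1, 1))


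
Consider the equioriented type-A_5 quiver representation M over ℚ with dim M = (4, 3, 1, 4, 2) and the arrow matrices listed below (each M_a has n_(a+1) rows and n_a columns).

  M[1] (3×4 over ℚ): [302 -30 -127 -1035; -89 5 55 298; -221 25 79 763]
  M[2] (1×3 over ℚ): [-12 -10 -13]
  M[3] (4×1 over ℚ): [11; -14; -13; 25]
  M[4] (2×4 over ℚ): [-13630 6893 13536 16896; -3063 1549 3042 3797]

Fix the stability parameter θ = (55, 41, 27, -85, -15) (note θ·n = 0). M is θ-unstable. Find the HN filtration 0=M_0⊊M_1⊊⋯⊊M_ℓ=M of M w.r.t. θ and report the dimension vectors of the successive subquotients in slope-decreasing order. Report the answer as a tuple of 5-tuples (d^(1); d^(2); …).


Via rank(M_{q-1}∘⋯∘M_p): M ≅ I[1,1], I[1,2]^2, I[1,4], I[4,4], I[4,5]^2.
μ_θ-semistable layers: μ^(1)=55; μ^(2)=48; μ^(3)=19/2; μ^(4)=-15; μ^(5)=-85

((1, 0, 0, 0, 0); (2, 2, 0, 0, 0); (1, 1, 1, 1, 0); (0, 0, 0, 0, 2); (0, 0, 0, 3, 0))


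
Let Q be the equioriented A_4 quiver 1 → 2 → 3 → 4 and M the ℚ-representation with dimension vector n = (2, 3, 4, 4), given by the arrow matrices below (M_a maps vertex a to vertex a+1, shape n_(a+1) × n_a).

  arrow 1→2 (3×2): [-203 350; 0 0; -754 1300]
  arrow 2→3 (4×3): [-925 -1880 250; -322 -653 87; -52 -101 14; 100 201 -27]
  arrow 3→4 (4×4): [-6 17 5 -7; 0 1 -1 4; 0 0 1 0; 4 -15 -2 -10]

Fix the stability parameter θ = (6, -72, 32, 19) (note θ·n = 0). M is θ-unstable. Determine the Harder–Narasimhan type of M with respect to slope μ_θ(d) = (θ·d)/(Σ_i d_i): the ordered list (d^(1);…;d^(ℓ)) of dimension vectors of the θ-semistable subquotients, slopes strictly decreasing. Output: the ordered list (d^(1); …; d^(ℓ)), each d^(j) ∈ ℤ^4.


Interval decomposition of M: I[1,1], I[1,3], I[2,4]^2, I[3,4], I[4,4].
HN type (ℓ=6): μ^(1)=32; μ^(2)=51/2; μ^(3)=19; μ^(4)=6; μ^(5)=-33; μ^(6)=-72

((0, 0, 1, 0); (0, 0, 3, 3); (0, 0, 0, 1); (1, 0, 0, 0); (1, 1, 0, 0); (0, 2, 0, 0))


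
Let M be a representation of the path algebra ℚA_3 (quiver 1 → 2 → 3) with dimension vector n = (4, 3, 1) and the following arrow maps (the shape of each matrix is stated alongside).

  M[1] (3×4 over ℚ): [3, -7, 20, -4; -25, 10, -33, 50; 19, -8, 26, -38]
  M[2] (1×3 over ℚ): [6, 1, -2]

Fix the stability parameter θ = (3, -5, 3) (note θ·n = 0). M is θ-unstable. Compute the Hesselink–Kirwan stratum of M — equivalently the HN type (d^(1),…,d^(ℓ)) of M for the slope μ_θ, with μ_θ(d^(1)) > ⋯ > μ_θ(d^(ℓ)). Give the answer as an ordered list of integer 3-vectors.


Via rank(M_{q-1}∘⋯∘M_p): M ≅ I[1,1], I[1,2]^2, I[1,3].
μ_θ-semistable layers: μ^(1)=3; μ^(2)=-1

((1, 0, 1); (3, 3, 0))


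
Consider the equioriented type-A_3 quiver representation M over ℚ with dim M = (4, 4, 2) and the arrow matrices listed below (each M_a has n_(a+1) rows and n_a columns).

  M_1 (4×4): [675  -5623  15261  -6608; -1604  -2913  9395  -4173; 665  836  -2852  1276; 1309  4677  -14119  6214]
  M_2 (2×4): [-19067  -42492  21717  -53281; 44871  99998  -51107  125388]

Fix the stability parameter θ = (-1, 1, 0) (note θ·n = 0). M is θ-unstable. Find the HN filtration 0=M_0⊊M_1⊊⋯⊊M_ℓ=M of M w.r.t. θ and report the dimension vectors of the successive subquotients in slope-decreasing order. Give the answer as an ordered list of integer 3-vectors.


Barcode: M ≅ I[1,1], I[1,2], I[1,3]^2, I[2,2]. HN layers by μ_θ (3 steps, strictly decreasing):
  μ^(1)=1; μ^(2)=1/2; μ^(3)=-1

((0, 2, 0); (0, 2, 2); (4, 0, 0))


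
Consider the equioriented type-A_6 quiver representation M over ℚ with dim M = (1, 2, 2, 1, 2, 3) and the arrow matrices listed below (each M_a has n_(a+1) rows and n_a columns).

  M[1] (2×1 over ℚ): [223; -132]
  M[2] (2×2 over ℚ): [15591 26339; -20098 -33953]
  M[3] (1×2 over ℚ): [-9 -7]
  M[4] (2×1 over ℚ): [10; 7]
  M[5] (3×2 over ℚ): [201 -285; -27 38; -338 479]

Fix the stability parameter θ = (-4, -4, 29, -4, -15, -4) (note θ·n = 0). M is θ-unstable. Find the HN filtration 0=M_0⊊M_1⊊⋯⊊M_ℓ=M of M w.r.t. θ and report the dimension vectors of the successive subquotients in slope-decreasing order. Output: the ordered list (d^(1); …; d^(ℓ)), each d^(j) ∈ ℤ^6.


Via rank(M_{q-1}∘⋯∘M_p): M ≅ I[1,6], I[2,3], I[5,6], I[6,6].
μ_θ-semistable layers: μ^(1)=29; μ^(2)=3/2; μ^(3)=-4; μ^(4)=-15

((0, 0, 1, 0, 0, 0); (0, 0, 1, 1, 1, 1); (1, 2, 0, 0, 0, 2); (0, 0, 0, 0, 1, 0))


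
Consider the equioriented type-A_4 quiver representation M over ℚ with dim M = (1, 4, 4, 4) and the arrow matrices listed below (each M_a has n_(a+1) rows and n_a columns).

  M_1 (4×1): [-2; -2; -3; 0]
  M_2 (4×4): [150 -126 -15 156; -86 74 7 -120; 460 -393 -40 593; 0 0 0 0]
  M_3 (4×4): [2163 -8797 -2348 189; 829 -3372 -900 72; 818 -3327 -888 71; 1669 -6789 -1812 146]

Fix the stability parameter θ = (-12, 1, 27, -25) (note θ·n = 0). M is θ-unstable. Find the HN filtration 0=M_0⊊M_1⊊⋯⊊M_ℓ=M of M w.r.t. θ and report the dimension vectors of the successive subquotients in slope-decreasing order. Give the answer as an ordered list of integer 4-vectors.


Barcode: M ≅ I[1,4], I[2,2]^2, I[2,3], I[3,4]^2, I[4,4]. HN layers by μ_θ (4 steps, strictly decreasing):
  μ^(1)=27; μ^(2)=1; μ^(3)=-12; μ^(4)=-25

((0, 0, 1, 0); (0, 4, 3, 3); (1, 0, 0, 0); (0, 0, 0, 1))


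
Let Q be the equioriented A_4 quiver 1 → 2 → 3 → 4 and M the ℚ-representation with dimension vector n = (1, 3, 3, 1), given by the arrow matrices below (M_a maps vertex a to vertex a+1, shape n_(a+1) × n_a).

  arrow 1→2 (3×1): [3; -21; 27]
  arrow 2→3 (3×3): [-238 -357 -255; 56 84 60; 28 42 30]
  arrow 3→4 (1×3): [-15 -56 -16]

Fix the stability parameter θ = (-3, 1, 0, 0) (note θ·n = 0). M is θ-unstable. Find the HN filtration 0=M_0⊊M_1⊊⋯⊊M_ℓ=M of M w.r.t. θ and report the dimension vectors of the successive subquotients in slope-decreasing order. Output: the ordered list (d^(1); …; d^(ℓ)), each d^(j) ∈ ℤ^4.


Interval decomposition of M: I[1,4], I[2,2]^2, I[3,3]^2.
HN type (ℓ=4): μ^(1)=1; μ^(2)=1/3; μ^(3)=0; μ^(4)=-3

((0, 2, 0, 0); (0, 1, 1, 1); (0, 0, 2, 0); (1, 0, 0, 0))


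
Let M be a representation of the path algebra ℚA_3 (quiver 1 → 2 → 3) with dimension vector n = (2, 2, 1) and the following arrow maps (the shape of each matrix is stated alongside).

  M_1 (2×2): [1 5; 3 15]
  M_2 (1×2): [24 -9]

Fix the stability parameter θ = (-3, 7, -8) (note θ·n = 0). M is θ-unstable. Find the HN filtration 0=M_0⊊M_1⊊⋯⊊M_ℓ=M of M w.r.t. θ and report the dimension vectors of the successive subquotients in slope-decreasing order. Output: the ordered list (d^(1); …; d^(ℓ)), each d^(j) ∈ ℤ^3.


Via rank(M_{q-1}∘⋯∘M_p): M ≅ I[1,1], I[1,3], I[2,2].
μ_θ-semistable layers: μ^(1)=7; μ^(2)=-1/2; μ^(3)=-3

((0, 1, 0); (0, 1, 1); (2, 0, 0))


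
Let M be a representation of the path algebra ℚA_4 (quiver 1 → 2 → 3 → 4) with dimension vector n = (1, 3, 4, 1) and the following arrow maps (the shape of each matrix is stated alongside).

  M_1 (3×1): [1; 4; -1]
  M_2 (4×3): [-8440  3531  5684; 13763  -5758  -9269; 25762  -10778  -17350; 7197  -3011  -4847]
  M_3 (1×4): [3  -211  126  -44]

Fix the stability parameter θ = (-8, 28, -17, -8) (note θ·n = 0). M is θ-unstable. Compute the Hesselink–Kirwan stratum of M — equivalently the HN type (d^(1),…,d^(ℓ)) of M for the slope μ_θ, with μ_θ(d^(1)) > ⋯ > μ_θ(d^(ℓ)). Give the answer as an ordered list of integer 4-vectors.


Via rank(M_{q-1}∘⋯∘M_p): M ≅ I[1,2], I[2,3], I[2,4], I[3,3]^2.
μ_θ-semistable layers: μ^(1)=28; μ^(2)=11/2; μ^(3)=1; μ^(4)=-8; μ^(5)=-17

((0, 1, 0, 0); (0, 1, 1, 0); (0, 1, 1, 1); (1, 0, 0, 0); (0, 0, 2, 0))


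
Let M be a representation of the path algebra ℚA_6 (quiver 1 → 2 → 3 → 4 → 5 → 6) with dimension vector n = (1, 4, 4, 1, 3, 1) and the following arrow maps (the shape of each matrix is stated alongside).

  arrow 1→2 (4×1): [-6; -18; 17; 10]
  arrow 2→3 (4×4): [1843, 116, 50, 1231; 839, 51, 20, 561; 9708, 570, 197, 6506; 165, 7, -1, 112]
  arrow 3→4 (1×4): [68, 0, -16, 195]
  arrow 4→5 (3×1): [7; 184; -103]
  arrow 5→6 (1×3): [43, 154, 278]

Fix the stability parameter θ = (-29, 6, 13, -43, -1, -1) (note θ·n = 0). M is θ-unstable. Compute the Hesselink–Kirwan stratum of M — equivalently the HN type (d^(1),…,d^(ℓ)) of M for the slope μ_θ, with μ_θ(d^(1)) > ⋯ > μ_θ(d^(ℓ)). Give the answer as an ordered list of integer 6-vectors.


Interval decomposition of M: I[1,6], I[2,3]^3, I[5,5]^2.
HN type (ℓ=5): μ^(1)=13; μ^(2)=6; μ^(3)=-1; μ^(4)=-8; μ^(5)=-29

((0, 0, 3, 0, 0, 0); (0, 3, 0, 0, 0, 0); (0, 0, 0, 0, 3, 1); (0, 1, 1, 1, 0, 0); (1, 0, 0, 0, 0, 0))


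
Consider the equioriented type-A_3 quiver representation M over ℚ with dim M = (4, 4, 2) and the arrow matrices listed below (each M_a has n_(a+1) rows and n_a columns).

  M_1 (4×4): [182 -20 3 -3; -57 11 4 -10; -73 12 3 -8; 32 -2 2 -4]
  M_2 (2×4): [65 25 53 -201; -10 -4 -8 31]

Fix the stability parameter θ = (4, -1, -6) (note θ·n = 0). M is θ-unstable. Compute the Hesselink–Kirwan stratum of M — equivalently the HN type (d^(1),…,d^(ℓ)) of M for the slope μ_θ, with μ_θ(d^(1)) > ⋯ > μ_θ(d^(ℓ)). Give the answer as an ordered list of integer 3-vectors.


Via rank(M_{q-1}∘⋯∘M_p): M ≅ I[1,1], I[1,2]^2, I[1,3], I[2,3].
μ_θ-semistable layers: μ^(1)=4; μ^(2)=3/2; μ^(3)=-1; μ^(4)=-7/2

((1, 0, 0); (2, 2, 0); (1, 1, 1); (0, 1, 1))


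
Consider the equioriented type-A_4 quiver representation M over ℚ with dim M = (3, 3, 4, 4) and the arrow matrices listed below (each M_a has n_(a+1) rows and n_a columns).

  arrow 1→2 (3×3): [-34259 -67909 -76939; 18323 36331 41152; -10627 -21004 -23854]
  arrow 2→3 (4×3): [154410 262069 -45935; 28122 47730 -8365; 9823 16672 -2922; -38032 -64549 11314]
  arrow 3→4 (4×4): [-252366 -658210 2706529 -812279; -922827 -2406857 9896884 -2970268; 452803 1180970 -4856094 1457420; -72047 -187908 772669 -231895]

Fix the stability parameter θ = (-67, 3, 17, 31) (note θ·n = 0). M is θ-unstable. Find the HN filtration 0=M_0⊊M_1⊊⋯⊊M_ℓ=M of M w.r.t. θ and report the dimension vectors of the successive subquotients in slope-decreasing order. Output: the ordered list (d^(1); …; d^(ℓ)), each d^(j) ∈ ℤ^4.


Via rank(M_{q-1}∘⋯∘M_p): M ≅ I[1,4]^3, I[3,4].
μ_θ-semistable layers: μ^(1)=31; μ^(2)=17; μ^(3)=3; μ^(4)=-67

((0, 0, 0, 4); (0, 0, 4, 0); (0, 3, 0, 0); (3, 0, 0, 0))


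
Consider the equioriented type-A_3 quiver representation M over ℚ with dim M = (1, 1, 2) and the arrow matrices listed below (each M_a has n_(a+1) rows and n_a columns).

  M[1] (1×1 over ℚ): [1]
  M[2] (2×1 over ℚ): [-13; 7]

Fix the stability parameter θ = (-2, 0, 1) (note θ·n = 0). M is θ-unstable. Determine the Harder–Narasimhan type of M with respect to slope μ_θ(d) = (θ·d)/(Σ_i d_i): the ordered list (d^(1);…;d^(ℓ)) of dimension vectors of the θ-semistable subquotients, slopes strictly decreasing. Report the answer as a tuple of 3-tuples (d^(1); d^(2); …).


Interval decomposition of M: I[1,3], I[3,3].
HN type (ℓ=3): μ^(1)=1; μ^(2)=0; μ^(3)=-2

((0, 0, 2); (0, 1, 0); (1, 0, 0))


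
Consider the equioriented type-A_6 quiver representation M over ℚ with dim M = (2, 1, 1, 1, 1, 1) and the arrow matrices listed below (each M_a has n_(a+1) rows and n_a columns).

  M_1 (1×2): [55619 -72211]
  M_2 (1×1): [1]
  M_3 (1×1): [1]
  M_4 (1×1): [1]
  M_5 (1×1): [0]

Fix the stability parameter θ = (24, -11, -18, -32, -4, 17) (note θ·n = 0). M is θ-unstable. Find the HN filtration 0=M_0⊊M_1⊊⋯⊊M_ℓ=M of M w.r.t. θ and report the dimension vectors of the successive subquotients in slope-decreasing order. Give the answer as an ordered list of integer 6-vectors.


Interval decomposition of M: I[1,1], I[1,5], I[6,6].
HN type (ℓ=4): μ^(1)=24; μ^(2)=17; μ^(3)=-4; μ^(4)=-37/4

((1, 0, 0, 0, 0, 0); (0, 0, 0, 0, 0, 1); (0, 0, 0, 0, 1, 0); (1, 1, 1, 1, 0, 0))


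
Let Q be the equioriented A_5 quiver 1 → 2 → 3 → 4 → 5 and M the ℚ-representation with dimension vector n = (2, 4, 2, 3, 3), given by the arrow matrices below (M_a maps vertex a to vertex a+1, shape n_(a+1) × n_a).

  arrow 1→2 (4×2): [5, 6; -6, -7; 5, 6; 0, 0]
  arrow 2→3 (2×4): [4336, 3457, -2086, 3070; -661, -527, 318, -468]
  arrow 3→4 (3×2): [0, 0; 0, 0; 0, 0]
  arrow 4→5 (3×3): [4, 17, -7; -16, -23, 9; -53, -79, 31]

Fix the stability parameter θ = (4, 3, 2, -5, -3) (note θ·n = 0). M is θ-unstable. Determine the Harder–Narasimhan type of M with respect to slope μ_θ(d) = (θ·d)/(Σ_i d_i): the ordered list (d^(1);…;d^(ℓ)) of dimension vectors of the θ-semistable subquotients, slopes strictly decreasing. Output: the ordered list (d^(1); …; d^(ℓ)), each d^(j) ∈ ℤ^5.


Interval decomposition of M: I[1,3]^2, I[2,2]^2, I[4,4], I[4,5]^2, I[5,5].
HN type (ℓ=3): μ^(1)=3; μ^(2)=-3; μ^(3)=-5

((2, 4, 2, 0, 0); (0, 0, 0, 0, 3); (0, 0, 0, 3, 0))


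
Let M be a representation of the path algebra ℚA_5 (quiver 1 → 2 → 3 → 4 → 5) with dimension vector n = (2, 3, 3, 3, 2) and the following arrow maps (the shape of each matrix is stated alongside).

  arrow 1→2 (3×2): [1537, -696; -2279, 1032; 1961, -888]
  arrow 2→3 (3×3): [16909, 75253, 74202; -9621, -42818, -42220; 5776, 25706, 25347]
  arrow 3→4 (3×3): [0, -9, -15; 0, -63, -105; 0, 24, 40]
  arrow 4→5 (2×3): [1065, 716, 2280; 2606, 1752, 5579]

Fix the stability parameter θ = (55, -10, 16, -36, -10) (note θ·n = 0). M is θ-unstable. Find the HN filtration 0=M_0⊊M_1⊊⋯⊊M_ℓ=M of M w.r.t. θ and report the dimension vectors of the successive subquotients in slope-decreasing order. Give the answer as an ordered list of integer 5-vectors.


Barcode: M ≅ I[1,1], I[1,3], I[2,3], I[2,5], I[4,4], I[4,5]. HN layers by μ_θ (5 steps, strictly decreasing):
  μ^(1)=55; μ^(2)=61/3; μ^(3)=16; μ^(4)=-10; μ^(5)=-36

((1, 0, 0, 0, 0); (1, 1, 1, 0, 0); (0, 0, 1, 0, 0); (0, 2, 1, 1, 2); (0, 0, 0, 2, 0))


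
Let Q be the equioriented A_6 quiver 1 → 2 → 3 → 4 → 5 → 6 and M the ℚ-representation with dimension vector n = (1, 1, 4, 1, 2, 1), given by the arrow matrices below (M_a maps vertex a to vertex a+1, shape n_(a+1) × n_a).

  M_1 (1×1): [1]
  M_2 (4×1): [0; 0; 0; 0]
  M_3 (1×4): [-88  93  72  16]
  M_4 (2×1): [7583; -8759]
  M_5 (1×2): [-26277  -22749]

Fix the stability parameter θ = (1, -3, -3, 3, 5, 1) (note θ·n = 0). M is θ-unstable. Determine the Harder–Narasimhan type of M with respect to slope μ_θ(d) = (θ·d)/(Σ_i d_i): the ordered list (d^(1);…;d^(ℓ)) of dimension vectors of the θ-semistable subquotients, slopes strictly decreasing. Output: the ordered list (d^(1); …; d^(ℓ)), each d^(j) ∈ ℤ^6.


Interval decomposition of M: I[1,2], I[3,3]^3, I[3,5], I[5,6].
HN type (ℓ=4): μ^(1)=5; μ^(2)=3; μ^(3)=-1; μ^(4)=-3

((0, 0, 0, 0, 1, 0); (0, 0, 0, 1, 1, 1); (1, 1, 0, 0, 0, 0); (0, 0, 4, 0, 0, 0))


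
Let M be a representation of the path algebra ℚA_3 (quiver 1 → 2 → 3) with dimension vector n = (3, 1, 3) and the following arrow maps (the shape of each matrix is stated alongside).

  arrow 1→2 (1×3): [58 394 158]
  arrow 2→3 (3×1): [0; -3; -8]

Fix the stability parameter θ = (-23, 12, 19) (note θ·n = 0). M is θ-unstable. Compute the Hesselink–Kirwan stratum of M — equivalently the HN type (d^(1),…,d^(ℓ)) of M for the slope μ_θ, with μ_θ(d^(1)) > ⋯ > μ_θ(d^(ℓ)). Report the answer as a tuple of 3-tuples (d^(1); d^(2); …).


Interval decomposition of M: I[1,1]^2, I[1,3], I[3,3]^2.
HN type (ℓ=3): μ^(1)=19; μ^(2)=12; μ^(3)=-23

((0, 0, 3); (0, 1, 0); (3, 0, 0))


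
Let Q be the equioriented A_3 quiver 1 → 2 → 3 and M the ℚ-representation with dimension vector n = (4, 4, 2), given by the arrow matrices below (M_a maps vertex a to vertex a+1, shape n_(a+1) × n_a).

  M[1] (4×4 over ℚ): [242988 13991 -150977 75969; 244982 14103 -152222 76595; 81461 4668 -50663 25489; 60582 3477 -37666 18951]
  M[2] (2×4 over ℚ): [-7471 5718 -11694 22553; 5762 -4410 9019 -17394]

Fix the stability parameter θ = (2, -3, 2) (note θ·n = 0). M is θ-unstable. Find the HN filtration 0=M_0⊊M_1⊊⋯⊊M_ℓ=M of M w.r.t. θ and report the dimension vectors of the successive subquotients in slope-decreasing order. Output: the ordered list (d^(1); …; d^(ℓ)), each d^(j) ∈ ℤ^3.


Via rank(M_{q-1}∘⋯∘M_p): M ≅ I[1,2]^2, I[1,3]^2.
μ_θ-semistable layers: μ^(1)=2; μ^(2)=-1/2

((0, 0, 2); (4, 4, 0))


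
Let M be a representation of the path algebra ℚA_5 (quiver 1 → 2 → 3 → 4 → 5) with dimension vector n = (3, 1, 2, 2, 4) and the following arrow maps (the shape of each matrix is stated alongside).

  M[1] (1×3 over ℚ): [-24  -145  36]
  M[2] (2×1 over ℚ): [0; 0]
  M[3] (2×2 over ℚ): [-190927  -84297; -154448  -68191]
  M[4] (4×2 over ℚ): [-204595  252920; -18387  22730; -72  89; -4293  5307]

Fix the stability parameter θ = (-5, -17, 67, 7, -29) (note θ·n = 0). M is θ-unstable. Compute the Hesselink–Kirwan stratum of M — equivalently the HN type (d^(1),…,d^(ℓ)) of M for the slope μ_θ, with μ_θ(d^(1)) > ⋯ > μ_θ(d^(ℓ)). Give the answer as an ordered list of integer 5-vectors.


Interval decomposition of M: I[1,1]^2, I[1,2], I[3,5]^2, I[5,5]^2.
HN type (ℓ=4): μ^(1)=15; μ^(2)=-5; μ^(3)=-11; μ^(4)=-29

((0, 0, 2, 2, 2); (2, 0, 0, 0, 0); (1, 1, 0, 0, 0); (0, 0, 0, 0, 2))


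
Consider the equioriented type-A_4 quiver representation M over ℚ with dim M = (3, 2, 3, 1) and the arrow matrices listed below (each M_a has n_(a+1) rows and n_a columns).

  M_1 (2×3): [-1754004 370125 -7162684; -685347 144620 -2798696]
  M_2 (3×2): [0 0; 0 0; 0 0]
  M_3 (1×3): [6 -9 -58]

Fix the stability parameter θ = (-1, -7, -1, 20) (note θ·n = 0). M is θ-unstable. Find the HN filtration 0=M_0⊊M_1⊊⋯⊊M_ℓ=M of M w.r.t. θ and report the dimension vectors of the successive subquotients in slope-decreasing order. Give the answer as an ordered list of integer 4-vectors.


Interval decomposition of M: I[1,1], I[1,2]^2, I[3,3]^2, I[3,4].
HN type (ℓ=3): μ^(1)=20; μ^(2)=-1; μ^(3)=-4

((0, 0, 0, 1); (1, 0, 3, 0); (2, 2, 0, 0))


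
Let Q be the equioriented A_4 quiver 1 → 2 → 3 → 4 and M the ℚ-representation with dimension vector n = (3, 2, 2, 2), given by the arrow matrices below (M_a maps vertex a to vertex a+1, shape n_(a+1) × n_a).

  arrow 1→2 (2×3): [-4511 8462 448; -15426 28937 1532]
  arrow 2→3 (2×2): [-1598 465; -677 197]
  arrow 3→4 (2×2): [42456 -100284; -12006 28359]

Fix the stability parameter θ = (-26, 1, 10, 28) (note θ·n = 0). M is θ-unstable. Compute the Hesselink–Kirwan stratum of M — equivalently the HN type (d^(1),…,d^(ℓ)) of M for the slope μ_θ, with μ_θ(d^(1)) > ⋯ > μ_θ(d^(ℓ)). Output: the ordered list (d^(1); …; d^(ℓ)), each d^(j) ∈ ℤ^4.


Interval decomposition of M: I[1,1], I[1,3], I[1,4], I[4,4].
HN type (ℓ=4): μ^(1)=28; μ^(2)=10; μ^(3)=1; μ^(4)=-26

((0, 0, 0, 2); (0, 0, 2, 0); (0, 2, 0, 0); (3, 0, 0, 0))
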